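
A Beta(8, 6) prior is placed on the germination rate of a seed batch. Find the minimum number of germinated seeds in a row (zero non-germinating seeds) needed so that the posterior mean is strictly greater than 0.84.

After k germinated seeds and 0 non-germinating seeds the posterior is Beta(8+k, 6), with mean (8+k)/(8+6+k).
Set (8+k)/(14+k) > 0.84 and solve: k > (0.84·14 − 8)/(1 − 0.84) = 23.500.
The smallest integer exceeding 23.500 is 24, and checking k=24: (32)/(38) = 0.8421 > 0.84.

k = 24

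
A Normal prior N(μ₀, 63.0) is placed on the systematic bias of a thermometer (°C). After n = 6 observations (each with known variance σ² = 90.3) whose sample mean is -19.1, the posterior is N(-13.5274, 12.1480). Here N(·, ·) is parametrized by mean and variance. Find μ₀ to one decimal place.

With known observation variance, the Normal–Normal posterior has precision τ_n = τ₀ + n/σ² and mean μ_n = (τ₀μ₀ + (n/σ²)x̄)/τ_n.
Here τ₀ = 1/63.0 = 0.015873 and τ_data = 6/90.3 = 0.066445, so τ_n = 0.082318.
Rearranging for μ₀: μ₀ = (μ_n·τ_n − τ_data·x̄)/τ₀ = (-13.5274·0.082318 − 0.066445·-19.1) / 0.015873 = 0.155551/0.015873 ≈ 9.8.

μ₀ = 9.8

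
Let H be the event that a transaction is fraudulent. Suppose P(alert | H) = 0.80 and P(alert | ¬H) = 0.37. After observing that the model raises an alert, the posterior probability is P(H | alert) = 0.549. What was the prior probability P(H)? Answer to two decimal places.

P(H) = 0.36

Bayes' rule in odds form gives O(H|E) = O(H)·[P(E|H)/P(E|¬H)], hence O(H) = O(H|E)/LR.
Posterior odds = 0.549/(1−0.549) = 1.2173. LR = 0.80/0.37 = 2.1622.
Prior odds = 1.2173/2.1622 = 0.5630, so P(H) = 0.5630/(1+0.5630) ≈ 0.36.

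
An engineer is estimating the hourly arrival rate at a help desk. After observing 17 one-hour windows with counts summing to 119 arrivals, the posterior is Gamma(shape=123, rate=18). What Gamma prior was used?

Gamma–Poisson conjugacy: posterior shape = α + Σxᵢ, posterior rate = β + n.
So α = 123 − 119 = 4 and β = 18 − 17 = 1.

Gamma(shape=4, rate=1)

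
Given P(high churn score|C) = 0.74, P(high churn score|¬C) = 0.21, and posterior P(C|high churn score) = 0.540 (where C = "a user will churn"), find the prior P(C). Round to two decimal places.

Bayes' rule in odds form gives O(C|E) = O(C)·[P(E|C)/P(E|¬C)], hence O(C) = O(C|E)/LR.
Posterior odds = 0.540/(1−0.540) = 1.1739. LR = 0.74/0.21 = 3.5238.
Prior odds = 1.1739/3.5238 = 0.3331, so P(C) = 0.3331/(1+0.3331) ≈ 0.25.

P(C) = 0.25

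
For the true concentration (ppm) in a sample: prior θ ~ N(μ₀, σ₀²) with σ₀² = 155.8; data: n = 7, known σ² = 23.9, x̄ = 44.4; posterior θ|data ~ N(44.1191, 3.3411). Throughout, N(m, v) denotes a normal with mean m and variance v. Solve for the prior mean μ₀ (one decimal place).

The posterior mean is a precision-weighted average: μ_n = (τ₀μ₀ + τ_data·x̄)/(τ₀+τ_data), with τ₀=1/σ₀² and τ_data=n/σ².
Here τ₀ = 1/155.8 = 0.006418 and τ_data = 7/23.9 = 0.292887, so τ_n = 0.299305.
Rearranging for μ₀: μ₀ = (μ_n·τ_n − τ_data·x̄)/τ₀ = (44.1191·0.299305 − 0.292887·44.4) / 0.006418 = 0.200884/0.006418 ≈ 31.3.

μ₀ = 31.3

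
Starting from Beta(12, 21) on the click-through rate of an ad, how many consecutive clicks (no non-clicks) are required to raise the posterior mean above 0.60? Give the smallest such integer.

k = 20

After k clicks and 0 non-clicks the posterior is Beta(12+k, 21), with mean (12+k)/(12+21+k).
Set (12+k)/(33+k) > 0.60 and solve: k > (0.60·33 − 12)/(1 − 0.60) = 19.500.
The smallest integer exceeding 19.500 is 20, and checking k=20: (32)/(53) = 0.6038 > 0.60.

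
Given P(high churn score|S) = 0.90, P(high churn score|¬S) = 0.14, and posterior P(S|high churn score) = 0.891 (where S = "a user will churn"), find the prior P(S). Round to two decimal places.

P(S) = 0.56

In odds form, posterior odds = prior odds × likelihood ratio, so prior odds = posterior odds ÷ LR.
Posterior odds = 0.891/(1−0.891) = 8.1743. LR = 0.90/0.14 = 6.4286.
Prior odds = 8.1743/6.4286 = 1.2716, so P(S) = 1.2716/(1+1.2716) ≈ 0.56.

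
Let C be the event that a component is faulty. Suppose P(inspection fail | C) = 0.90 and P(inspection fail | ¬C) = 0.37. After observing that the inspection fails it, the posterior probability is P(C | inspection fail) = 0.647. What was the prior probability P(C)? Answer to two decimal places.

P(C) = 0.43

Bayes' rule in odds form gives O(C|E) = O(C)·[P(E|C)/P(E|¬C)], hence O(C) = O(C|E)/LR.
Posterior odds = 0.647/(1−0.647) = 1.8329. LR = 0.90/0.37 = 2.4324.
Prior odds = 1.8329/2.4324 = 0.7535, so P(C) = 0.7535/(1+0.7535) ≈ 0.43.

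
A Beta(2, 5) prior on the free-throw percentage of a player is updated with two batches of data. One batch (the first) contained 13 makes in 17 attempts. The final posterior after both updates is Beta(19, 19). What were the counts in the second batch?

4 makes and 10 misses

Because Beta–binomial updating is additive in the counts, the combined data contributed (α_post−α_prior, β_post−β_prior) successes and failures.
Total across both batches: 19−2=17 makes, 19−5=14 misses.
Subtract the first batch: 17−13=4 makes and 14−4=10 misses.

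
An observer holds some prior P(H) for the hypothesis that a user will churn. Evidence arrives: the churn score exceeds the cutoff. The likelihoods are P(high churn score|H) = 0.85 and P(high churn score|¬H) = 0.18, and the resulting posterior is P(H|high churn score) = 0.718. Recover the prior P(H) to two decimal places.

Bayes' rule in odds form gives O(H|E) = O(H)·[P(E|H)/P(E|¬H)], hence O(H) = O(H|E)/LR.
Posterior odds = 0.718/(1−0.718) = 2.5461. LR = 0.85/0.18 = 4.7222.
Prior odds = 2.5461/4.7222 = 0.5392, so P(H) = 0.5392/(1+0.5392) ≈ 0.35.

P(H) = 0.35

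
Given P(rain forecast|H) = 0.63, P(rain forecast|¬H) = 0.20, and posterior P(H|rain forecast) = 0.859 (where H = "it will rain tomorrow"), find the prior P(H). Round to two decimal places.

P(H) = 0.66

Bayes' rule in odds form gives O(H|E) = O(H)·[P(E|H)/P(E|¬H)], hence O(H) = O(H|E)/LR.
Posterior odds = 0.859/(1−0.859) = 6.0922. LR = 0.63/0.20 = 3.1500.
Prior odds = 6.0922/3.1500 = 1.9340, so P(H) = 1.9340/(1+1.9340) ≈ 0.66.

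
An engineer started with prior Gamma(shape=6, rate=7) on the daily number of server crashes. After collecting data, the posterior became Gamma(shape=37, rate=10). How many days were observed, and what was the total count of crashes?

n = 3 days with total 31 crashes

Gamma–Poisson conjugacy: posterior shape = α + Σxᵢ, posterior rate = β + n.
Matching: Σxᵢ = 37 − 6 = 31 and n = 10 − 7 = 3.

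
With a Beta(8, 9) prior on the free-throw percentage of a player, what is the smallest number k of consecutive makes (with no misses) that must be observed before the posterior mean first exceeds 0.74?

After k makes and 0 misses the posterior is Beta(8+k, 9), with mean (8+k)/(8+9+k).
Set (8+k)/(17+k) > 0.74 and solve: k > (0.74·17 − 8)/(1 − 0.74) = 17.615.
The smallest integer exceeding 17.615 is 18, and checking k=18: (26)/(35) = 0.7429 > 0.74.

k = 18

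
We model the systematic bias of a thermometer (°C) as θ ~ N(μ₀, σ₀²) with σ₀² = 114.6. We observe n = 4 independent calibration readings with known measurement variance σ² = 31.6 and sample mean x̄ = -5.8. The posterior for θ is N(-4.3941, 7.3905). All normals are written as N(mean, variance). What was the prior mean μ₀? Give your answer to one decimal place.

μ₀ = 16.0

The posterior mean is a precision-weighted average: μ_n = (τ₀μ₀ + τ_data·x̄)/(τ₀+τ_data), with τ₀=1/σ₀² and τ_data=n/σ².
Here τ₀ = 1/114.6 = 0.008726 and τ_data = 4/31.6 = 0.126582, so τ_n = 0.135308.
Rearranging for μ₀: μ₀ = (μ_n·τ_n − τ_data·x̄)/τ₀ = (-4.3941·0.135308 − 0.126582·-5.8) / 0.008726 = 0.139619/0.008726 ≈ 16.0.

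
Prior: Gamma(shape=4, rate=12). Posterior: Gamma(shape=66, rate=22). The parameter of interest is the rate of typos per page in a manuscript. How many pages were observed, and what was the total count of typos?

n = 10 pages with total 62 typos

Gamma–Poisson conjugacy: posterior shape = α + Σxᵢ, posterior rate = β + n.
Matching: Σxᵢ = 66 − 4 = 62 and n = 22 − 12 = 10.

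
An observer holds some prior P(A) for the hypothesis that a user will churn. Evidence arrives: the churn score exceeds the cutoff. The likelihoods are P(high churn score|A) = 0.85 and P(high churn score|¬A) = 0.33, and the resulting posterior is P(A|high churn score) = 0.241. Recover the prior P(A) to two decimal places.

Bayes' rule in odds form gives O(A|E) = O(A)·[P(E|A)/P(E|¬A)], hence O(A) = O(A|E)/LR.
Posterior odds = 0.241/(1−0.241) = 0.3175. LR = 0.85/0.33 = 2.5758.
Prior odds = 0.3175/2.5758 = 0.1233, so P(A) = 0.1233/(1+0.1233) ≈ 0.11.

P(A) = 0.11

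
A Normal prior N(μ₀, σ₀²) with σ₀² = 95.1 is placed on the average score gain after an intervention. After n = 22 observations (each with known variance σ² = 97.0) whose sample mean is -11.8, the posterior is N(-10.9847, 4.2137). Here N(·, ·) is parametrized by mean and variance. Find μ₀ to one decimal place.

With known observation variance, the Normal–Normal posterior has precision τ_n = τ₀ + n/σ² and mean μ_n = (τ₀μ₀ + (n/σ²)x̄)/τ_n.
Here τ₀ = 1/95.1 = 0.010515 and τ_data = 22/97.0 = 0.226804, so τ_n = 0.237319.
Rearranging for μ₀: μ₀ = (μ_n·τ_n − τ_data·x̄)/τ₀ = (-10.9847·0.237319 − 0.226804·-11.8) / 0.010515 = 0.069409/0.010515 ≈ 6.6.

μ₀ = 6.6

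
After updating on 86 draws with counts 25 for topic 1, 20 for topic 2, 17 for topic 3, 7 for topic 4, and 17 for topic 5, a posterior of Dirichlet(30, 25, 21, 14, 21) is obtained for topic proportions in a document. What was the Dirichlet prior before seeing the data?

Dirichlet(5, 5, 4, 7, 4)

For a Dirichlet(α) prior with multinomial counts c, the posterior is Dirichlet(α + c) componentwise.
Subtract each count from the matching posterior parameter: 30−25=5, 25−20=5, 21−17=4, 14−7=7, 21−17=4.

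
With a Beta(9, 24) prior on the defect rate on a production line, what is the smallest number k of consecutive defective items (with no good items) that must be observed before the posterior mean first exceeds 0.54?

k = 20

After k defective items and 0 good items the posterior is Beta(9+k, 24), with mean (9+k)/(9+24+k).
Set (9+k)/(33+k) > 0.54 and solve: k > (0.54·33 − 9)/(1 − 0.54) = 19.174.
The smallest integer exceeding 19.174 is 20, and checking k=20: (29)/(53) = 0.5472 > 0.54.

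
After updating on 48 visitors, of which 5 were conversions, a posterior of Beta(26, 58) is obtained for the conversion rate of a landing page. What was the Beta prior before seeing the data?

Under Beta–binomial conjugacy the posterior parameters are (α+s, β+f).
Subtract the data counts: 26−5=21, 58−43=15.

Beta(21, 15)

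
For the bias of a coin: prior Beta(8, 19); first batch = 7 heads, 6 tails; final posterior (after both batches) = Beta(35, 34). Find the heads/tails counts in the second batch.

Sequential conjugate updates are equivalent to a single update on the pooled data, so total successes = posterior α − prior α and total failures = posterior β − prior β.
Total across both batches: 35−8=27 heads, 34−19=15 tails.
Subtract the first batch: 27−7=20 heads and 15−6=9 tails.

20 heads and 9 tails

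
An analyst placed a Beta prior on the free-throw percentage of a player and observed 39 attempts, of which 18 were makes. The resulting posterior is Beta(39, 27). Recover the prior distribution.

Beta(21, 6)

Under Beta–binomial conjugacy the posterior parameters are (a+s, b+f).
So a = 39 − 18 = 21 and b = 27 − 21 = 6.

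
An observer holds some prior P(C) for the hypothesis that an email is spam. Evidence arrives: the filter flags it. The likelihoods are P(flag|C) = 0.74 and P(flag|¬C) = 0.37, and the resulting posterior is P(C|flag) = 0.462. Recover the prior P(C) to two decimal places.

Bayes' rule in odds form gives O(C|E) = O(C)·[P(E|C)/P(E|¬C)], hence O(C) = O(C|E)/LR.
Posterior odds = 0.462/(1−0.462) = 0.8587. LR = 0.74/0.37 = 2.0000.
Prior odds = 0.8587/2.0000 = 0.4294, so P(C) = 0.4294/(1+0.4294) ≈ 0.30.

P(C) = 0.30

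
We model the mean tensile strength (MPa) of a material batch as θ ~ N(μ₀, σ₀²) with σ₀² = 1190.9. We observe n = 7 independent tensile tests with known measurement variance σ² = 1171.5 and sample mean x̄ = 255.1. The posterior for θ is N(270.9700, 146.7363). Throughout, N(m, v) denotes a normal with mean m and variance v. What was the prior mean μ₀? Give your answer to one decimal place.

μ₀ = 383.9

The posterior mean is a precision-weighted average: μ_n = (τ₀μ₀ + τ_data·x̄)/(τ₀+τ_data), with τ₀=1/σ₀² and τ_data=n/σ².
Here τ₀ = 1/1190.9 = 0.000840 and τ_data = 7/1171.5 = 0.005975, so τ_n = 0.006815.
Rearranging for μ₀: μ₀ = (μ_n·τ_n − τ_data·x̄)/τ₀ = (270.9700·0.006815 − 0.005975·255.1) / 0.000840 = 0.322438/0.000840 ≈ 383.9.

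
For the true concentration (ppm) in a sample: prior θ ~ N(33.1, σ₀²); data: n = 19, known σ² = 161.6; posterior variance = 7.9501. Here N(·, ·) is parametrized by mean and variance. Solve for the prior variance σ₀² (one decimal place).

σ₀² = 121.8

Posterior precision equals prior precision plus data precision: 1/σ_n² = 1/σ₀² + n/σ².
So 1/σ₀² = 1/7.9501 − 19/161.6 = 0.125785 − 0.117574 = 0.008211.
Hence σ₀² = 1/0.008211 ≈ 121.8.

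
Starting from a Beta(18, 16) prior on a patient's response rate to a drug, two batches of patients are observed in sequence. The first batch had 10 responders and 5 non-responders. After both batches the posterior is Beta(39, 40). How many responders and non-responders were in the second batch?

Because Beta–binomial updating is additive in the counts, the combined data contributed (α_post−α_prior, β_post−β_prior) successes and failures.
Total across both batches: 39−18=21 responders, 40−16=24 non-responders.
Subtract the first batch: 21−10=11 responders and 24−5=19 non-responders.

11 responders and 19 non-responders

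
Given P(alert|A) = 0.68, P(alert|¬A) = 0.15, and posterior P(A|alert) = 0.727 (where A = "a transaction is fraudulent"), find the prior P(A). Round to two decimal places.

Bayes' rule in odds form gives O(A|E) = O(A)·[P(E|A)/P(E|¬A)], hence O(A) = O(A|E)/LR.
Posterior odds = 0.727/(1−0.727) = 2.6630. LR = 0.68/0.15 = 4.5333.
Prior odds = 2.6630/4.5333 = 0.5874, so P(A) = 0.5874/(1+0.5874) ≈ 0.37.

P(A) = 0.37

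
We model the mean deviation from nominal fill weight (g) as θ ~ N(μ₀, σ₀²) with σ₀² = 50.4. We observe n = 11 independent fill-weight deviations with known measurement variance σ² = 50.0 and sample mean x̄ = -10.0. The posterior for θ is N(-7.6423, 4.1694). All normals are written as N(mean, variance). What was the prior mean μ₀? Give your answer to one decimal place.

μ₀ = 18.5

With known observation variance, the Normal–Normal posterior has precision τ_n = τ₀ + n/σ² and mean μ_n = (τ₀μ₀ + (n/σ²)x̄)/τ_n.
Here τ₀ = 1/50.4 = 0.019841 and τ_data = 11/50.0 = 0.220000, so τ_n = 0.239841.
Rearranging for μ₀: μ₀ = (μ_n·τ_n − τ_data·x̄)/τ₀ = (-7.6423·0.239841 − 0.220000·-10.0) / 0.019841 = 0.367063/0.019841 ≈ 18.5.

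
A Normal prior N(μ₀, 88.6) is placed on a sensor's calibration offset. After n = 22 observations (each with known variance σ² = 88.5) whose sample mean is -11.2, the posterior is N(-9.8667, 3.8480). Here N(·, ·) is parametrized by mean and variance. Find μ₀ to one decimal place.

μ₀ = 19.5

With known observation variance, the Normal–Normal posterior has precision τ_n = τ₀ + n/σ² and mean μ_n = (τ₀μ₀ + (n/σ²)x̄)/τ_n.
Here τ₀ = 1/88.6 = 0.011287 and τ_data = 22/88.5 = 0.248588, so τ_n = 0.259875.
Rearranging for μ₀: μ₀ = (μ_n·τ_n − τ_data·x̄)/τ₀ = (-9.8667·0.259875 − 0.248588·-11.2) / 0.011287 = 0.220077/0.011287 ≈ 19.5.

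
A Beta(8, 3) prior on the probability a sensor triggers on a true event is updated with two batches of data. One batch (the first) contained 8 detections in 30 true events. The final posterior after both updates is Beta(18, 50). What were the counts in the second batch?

Sequential conjugate updates are equivalent to a single update on the pooled data, so total successes = posterior α − prior α and total failures = posterior β − prior β.
Total across both batches: 18−8=10 detections, 50−3=47 misses.
Subtract the first batch: 10−8=2 detections and 47−22=25 misses.

2 detections and 25 misses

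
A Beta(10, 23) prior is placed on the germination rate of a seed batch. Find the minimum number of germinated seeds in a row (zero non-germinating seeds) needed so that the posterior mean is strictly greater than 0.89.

After k germinated seeds and 0 non-germinating seeds the posterior is Beta(10+k, 23), with mean (10+k)/(10+23+k).
Set (10+k)/(33+k) > 0.89 and solve: k > (0.89·33 − 10)/(1 − 0.89) = 176.091.
The smallest integer exceeding 176.091 is 177.

k = 177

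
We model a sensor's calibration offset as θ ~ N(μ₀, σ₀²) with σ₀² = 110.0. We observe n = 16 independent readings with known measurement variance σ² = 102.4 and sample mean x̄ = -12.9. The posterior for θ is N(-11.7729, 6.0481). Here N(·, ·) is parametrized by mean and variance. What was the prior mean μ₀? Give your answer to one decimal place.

The posterior mean is a precision-weighted average: μ_n = (τ₀μ₀ + τ_data·x̄)/(τ₀+τ_data), with τ₀=1/σ₀² and τ_data=n/σ².
Here τ₀ = 1/110.0 = 0.009091 and τ_data = 16/102.4 = 0.156250, so τ_n = 0.165341.
Rearranging for μ₀: μ₀ = (μ_n·τ_n − τ_data·x̄)/τ₀ = (-11.7729·0.165341 − 0.156250·-12.9) / 0.009091 = 0.069082/0.009091 ≈ 7.6.

μ₀ = 7.6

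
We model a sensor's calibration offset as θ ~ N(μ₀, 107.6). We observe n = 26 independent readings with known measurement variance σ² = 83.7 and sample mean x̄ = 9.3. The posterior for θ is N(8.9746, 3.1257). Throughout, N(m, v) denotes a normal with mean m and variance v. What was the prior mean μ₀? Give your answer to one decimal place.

μ₀ = -1.9

With known observation variance, the Normal–Normal posterior has precision τ_n = τ₀ + n/σ² and mean μ_n = (τ₀μ₀ + (n/σ²)x̄)/τ_n.
Here τ₀ = 1/107.6 = 0.009294 and τ_data = 26/83.7 = 0.310633, so τ_n = 0.319927.
Rearranging for μ₀: μ₀ = (μ_n·τ_n − τ_data·x̄)/τ₀ = (8.9746·0.319927 − 0.310633·9.3) / 0.009294 = -0.017670/0.009294 ≈ -1.9.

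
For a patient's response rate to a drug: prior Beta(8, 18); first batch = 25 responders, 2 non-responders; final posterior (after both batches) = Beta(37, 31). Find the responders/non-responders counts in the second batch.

4 responders and 11 non-responders

Because Beta–binomial updating is additive in the counts, the combined data contributed (α_post−α_prior, β_post−β_prior) successes and failures.
Total across both batches: 37−8=29 responders, 31−18=13 non-responders.
Subtract the first batch: 29−25=4 responders and 13−2=11 non-responders.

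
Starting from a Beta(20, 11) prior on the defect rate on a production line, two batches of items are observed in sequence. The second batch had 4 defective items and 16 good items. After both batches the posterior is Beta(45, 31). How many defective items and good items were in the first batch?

Sequential conjugate updates are equivalent to a single update on the pooled data, so total successes = posterior α − prior α and total failures = posterior β − prior β.
Total across both batches: 45−20=25 defective items, 31−11=20 good items.
Subtract the second batch: 25−4=21 defective items and 20−16=4 good items.

21 defective items and 4 good items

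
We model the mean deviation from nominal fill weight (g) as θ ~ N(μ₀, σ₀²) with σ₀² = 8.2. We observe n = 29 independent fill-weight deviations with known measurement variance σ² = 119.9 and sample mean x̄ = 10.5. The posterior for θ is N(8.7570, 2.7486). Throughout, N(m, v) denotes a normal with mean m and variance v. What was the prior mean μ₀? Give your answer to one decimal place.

μ₀ = 5.3

The posterior mean is a precision-weighted average: μ_n = (τ₀μ₀ + τ_data·x̄)/(τ₀+τ_data), with τ₀=1/σ₀² and τ_data=n/σ².
Here τ₀ = 1/8.2 = 0.121951 and τ_data = 29/119.9 = 0.241868, so τ_n = 0.363819.
Rearranging for μ₀: μ₀ = (μ_n·τ_n − τ_data·x̄)/τ₀ = (8.7570·0.363819 − 0.241868·10.5) / 0.121951 = 0.646349/0.121951 ≈ 5.3.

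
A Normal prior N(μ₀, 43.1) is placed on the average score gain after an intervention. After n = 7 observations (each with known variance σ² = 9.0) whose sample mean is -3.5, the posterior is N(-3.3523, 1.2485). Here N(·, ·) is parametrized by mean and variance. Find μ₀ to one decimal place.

With known observation variance, the Normal–Normal posterior has precision τ_n = τ₀ + n/σ² and mean μ_n = (τ₀μ₀ + (n/σ²)x̄)/τ_n.
Here τ₀ = 1/43.1 = 0.023202 and τ_data = 7/9.0 = 0.777778, so τ_n = 0.800980.
Rearranging for μ₀: μ₀ = (μ_n·τ_n − τ_data·x̄)/τ₀ = (-3.3523·0.800980 − 0.777778·-3.5) / 0.023202 = 0.037098/0.023202 ≈ 1.6.

μ₀ = 1.6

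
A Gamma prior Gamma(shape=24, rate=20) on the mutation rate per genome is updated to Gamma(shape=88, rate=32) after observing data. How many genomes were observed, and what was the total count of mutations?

n = 12 genomes with total 64 mutations

A Gamma(α, β) prior (rate parametrization) on a Poisson rate with n observations summing to S gives posterior Gamma(α+S, β+n).
Matching: Σxᵢ = 88 − 24 = 64 and n = 32 − 20 = 12.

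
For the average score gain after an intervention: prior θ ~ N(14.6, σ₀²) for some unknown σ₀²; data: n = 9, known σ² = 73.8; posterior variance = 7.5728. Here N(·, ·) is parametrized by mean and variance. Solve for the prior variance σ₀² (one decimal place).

For the Normal–Normal model with known σ², precisions add: τ_n = τ₀ + n/σ².
So 1/σ₀² = 1/7.5728 − 9/73.8 = 0.132052 − 0.121951 = 0.010101.
Hence σ₀² = 1/0.010101 ≈ 99.0.

σ₀² = 99.0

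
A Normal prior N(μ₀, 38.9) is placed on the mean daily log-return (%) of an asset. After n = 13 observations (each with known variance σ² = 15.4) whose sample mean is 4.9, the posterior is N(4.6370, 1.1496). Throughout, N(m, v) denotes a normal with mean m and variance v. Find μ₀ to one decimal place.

μ₀ = -4.0

With known observation variance, the Normal–Normal posterior has precision τ_n = τ₀ + n/σ² and mean μ_n = (τ₀μ₀ + (n/σ²)x̄)/τ_n.
Here τ₀ = 1/38.9 = 0.025707 and τ_data = 13/15.4 = 0.844156, so τ_n = 0.869863.
Rearranging for μ₀: μ₀ = (μ_n·τ_n − τ_data·x̄)/τ₀ = (4.6370·0.869863 − 0.844156·4.9) / 0.025707 = -0.102810/0.025707 ≈ -4.0.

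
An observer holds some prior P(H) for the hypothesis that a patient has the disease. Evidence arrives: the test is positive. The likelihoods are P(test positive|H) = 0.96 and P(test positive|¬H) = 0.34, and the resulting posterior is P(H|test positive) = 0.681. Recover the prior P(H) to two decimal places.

P(H) = 0.43

In odds form, posterior odds = prior odds × likelihood ratio, so prior odds = posterior odds ÷ LR.
Posterior odds = 0.681/(1−0.681) = 2.1348. LR = 0.96/0.34 = 2.8235.
Prior odds = 2.1348/2.8235 = 0.7561, so P(H) = 0.7561/(1+0.7561) ≈ 0.43.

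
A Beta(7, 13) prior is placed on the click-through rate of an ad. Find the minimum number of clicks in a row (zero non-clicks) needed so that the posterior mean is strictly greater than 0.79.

k = 42

After k clicks and 0 non-clicks the posterior is Beta(7+k, 13), with mean (7+k)/(7+13+k).
Set (7+k)/(20+k) > 0.79 and solve: k > (0.79·20 − 7)/(1 − 0.79) = 41.905.
The smallest integer exceeding 41.905 is 42.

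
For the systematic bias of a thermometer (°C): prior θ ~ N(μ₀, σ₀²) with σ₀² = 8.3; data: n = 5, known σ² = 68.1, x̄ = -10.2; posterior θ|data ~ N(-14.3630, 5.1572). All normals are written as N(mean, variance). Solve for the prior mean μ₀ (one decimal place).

μ₀ = -16.9

The posterior mean is a precision-weighted average: μ_n = (τ₀μ₀ + τ_data·x̄)/(τ₀+τ_data), with τ₀=1/σ₀² and τ_data=n/σ².
Here τ₀ = 1/8.3 = 0.120482 and τ_data = 5/68.1 = 0.073421, so τ_n = 0.193903.
Rearranging for μ₀: μ₀ = (μ_n·τ_n − τ_data·x̄)/τ₀ = (-14.3630·0.193903 − 0.073421·-10.2) / 0.120482 = -2.036135/0.120482 ≈ -16.9.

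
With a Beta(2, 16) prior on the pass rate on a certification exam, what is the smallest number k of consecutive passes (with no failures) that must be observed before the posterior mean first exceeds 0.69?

After k passes and 0 failures the posterior is Beta(2+k, 16), with mean (2+k)/(2+16+k).
Set (2+k)/(18+k) > 0.69 and solve: k > (0.69·18 − 2)/(1 − 0.69) = 33.613.
The smallest integer exceeding 33.613 is 34, and checking k=34: (36)/(52) = 0.6923 > 0.69.

k = 34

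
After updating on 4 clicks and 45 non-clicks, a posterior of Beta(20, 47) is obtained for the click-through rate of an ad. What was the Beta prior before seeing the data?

Beta(16, 2)

Under Beta–binomial conjugacy the posterior parameters are (a+s, b+f).
Subtract the data counts: 20−4=16, 47−45=2.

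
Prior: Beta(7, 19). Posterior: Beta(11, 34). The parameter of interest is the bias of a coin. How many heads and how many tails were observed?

Beta is conjugate to the binomial likelihood: posterior = Beta(α+s, β+f).
Match parameters: s=11−7=4, f=34−19=15.

4 heads and 15 tails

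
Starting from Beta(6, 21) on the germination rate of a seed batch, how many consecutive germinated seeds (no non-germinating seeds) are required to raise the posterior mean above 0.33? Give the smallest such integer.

k = 5

After k germinated seeds and 0 non-germinating seeds the posterior is Beta(6+k, 21), with mean (6+k)/(6+21+k).
Set (6+k)/(27+k) > 0.33 and solve: k > (0.33·27 − 6)/(1 − 0.33) = 4.343.
The smallest integer exceeding 4.343 is 5, and checking k=5: (11)/(32) = 0.3438 > 0.33.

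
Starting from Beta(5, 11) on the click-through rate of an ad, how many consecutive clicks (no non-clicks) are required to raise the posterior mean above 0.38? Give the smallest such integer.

After k clicks and 0 non-clicks the posterior is Beta(5+k, 11), with mean (5+k)/(5+11+k).
Set (5+k)/(16+k) > 0.38 and solve: k > (0.38·16 − 5)/(1 − 0.38) = 1.742.
The smallest integer exceeding 1.742 is 2.

k = 2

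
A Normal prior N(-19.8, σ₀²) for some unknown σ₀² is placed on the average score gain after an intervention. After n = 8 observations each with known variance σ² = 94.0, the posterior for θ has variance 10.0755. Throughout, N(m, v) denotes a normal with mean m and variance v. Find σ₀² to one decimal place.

σ₀² = 70.7

Posterior precision equals prior precision plus data precision: 1/σ_n² = 1/σ₀² + n/σ².
So 1/σ₀² = 1/10.0755 − 8/94.0 = 0.099251 − 0.085106 = 0.014145.
Hence σ₀² = 1/0.014145 ≈ 70.7.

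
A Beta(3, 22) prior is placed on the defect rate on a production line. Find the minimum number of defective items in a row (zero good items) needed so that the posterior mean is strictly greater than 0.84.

After k defective items and 0 good items the posterior is Beta(3+k, 22), with mean (3+k)/(3+22+k).
Set (3+k)/(25+k) > 0.84 and solve: k > (0.84·25 − 3)/(1 − 0.84) = 112.500.
The smallest integer exceeding 112.500 is 113, and checking k=113: (116)/(138) = 0.8406 > 0.84.

k = 113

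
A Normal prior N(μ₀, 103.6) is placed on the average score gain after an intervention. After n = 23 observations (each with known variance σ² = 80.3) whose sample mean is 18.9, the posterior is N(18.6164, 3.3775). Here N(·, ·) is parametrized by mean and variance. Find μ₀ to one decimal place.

The posterior mean is a precision-weighted average: μ_n = (τ₀μ₀ + τ_data·x̄)/(τ₀+τ_data), with τ₀=1/σ₀² and τ_data=n/σ².
Here τ₀ = 1/103.6 = 0.009653 and τ_data = 23/80.3 = 0.286426, so τ_n = 0.296079.
Rearranging for μ₀: μ₀ = (μ_n·τ_n − τ_data·x̄)/τ₀ = (18.6164·0.296079 − 0.286426·18.9) / 0.009653 = 0.098474/0.009653 ≈ 10.2.

μ₀ = 10.2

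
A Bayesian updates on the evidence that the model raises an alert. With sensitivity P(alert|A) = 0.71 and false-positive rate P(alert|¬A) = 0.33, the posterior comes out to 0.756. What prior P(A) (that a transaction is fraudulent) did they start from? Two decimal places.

P(A) = 0.59

Bayes' rule in odds form gives O(A|E) = O(A)·[P(E|A)/P(E|¬A)], hence O(A) = O(A|E)/LR.
Posterior odds = 0.756/(1−0.756) = 3.0984. LR = 0.71/0.33 = 2.1515.
Prior odds = 3.0984/2.1515 = 1.4401, so P(A) = 1.4401/(1+1.4401) ≈ 0.59.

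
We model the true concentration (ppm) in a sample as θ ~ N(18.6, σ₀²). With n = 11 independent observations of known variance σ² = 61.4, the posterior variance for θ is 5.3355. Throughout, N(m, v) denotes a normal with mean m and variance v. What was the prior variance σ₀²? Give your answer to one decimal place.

For the Normal–Normal model with known σ², precisions add: τ_n = τ₀ + n/σ².
So 1/σ₀² = 1/5.3355 − 11/61.4 = 0.187424 − 0.179153 = 0.008271.
Hence σ₀² = 1/0.008271 ≈ 120.9.

σ₀² = 120.9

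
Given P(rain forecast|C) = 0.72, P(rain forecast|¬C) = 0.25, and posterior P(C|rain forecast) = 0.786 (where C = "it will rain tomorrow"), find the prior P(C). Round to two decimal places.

P(C) = 0.56

In odds form, posterior odds = prior odds × likelihood ratio, so prior odds = posterior odds ÷ LR.
Posterior odds = 0.786/(1−0.786) = 3.6729. LR = 0.72/0.25 = 2.8800.
Prior odds = 3.6729/2.8800 = 1.2753, so P(C) = 1.2753/(1+1.2753) ≈ 0.56.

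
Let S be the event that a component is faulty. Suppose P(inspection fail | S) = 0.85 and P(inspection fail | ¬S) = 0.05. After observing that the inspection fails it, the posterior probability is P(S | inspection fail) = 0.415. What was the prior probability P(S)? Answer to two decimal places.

Bayes' rule in odds form gives O(S|E) = O(S)·[P(E|S)/P(E|¬S)], hence O(S) = O(S|E)/LR.
Posterior odds = 0.415/(1−0.415) = 0.7094. LR = 0.85/0.05 = 17.0000.
Prior odds = 0.7094/17.0000 = 0.0417, so P(S) = 0.0417/(1+0.0417) ≈ 0.04.

P(S) = 0.04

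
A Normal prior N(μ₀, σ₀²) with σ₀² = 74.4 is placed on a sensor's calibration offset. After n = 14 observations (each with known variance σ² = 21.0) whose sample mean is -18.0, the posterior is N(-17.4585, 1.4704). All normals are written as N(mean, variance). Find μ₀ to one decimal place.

μ₀ = 9.4

With known observation variance, the Normal–Normal posterior has precision τ_n = τ₀ + n/σ² and mean μ_n = (τ₀μ₀ + (n/σ²)x̄)/τ_n.
Here τ₀ = 1/74.4 = 0.013441 and τ_data = 14/21.0 = 0.666667, so τ_n = 0.680108.
Rearranging for μ₀: μ₀ = (μ_n·τ_n − τ_data·x̄)/τ₀ = (-17.4585·0.680108 − 0.666667·-18.0) / 0.013441 = 0.126340/0.013441 ≈ 9.4.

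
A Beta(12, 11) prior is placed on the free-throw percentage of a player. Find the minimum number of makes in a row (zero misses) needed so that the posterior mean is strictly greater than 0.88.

k = 69

After k makes and 0 misses the posterior is Beta(12+k, 11), with mean (12+k)/(12+11+k).
Set (12+k)/(23+k) > 0.88 and solve: k > (0.88·23 − 12)/(1 − 0.88) = 68.667.
The smallest integer exceeding 68.667 is 69.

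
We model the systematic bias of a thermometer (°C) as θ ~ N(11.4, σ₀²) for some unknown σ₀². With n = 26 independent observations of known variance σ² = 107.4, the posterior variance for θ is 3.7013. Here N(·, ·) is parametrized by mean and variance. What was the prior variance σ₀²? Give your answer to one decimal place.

σ₀² = 35.6

Posterior precision equals prior precision plus data precision: 1/σ_n² = 1/σ₀² + n/σ².
So 1/σ₀² = 1/3.7013 − 26/107.4 = 0.270175 − 0.242086 = 0.028089.
Hence σ₀² = 1/0.028089 ≈ 35.6.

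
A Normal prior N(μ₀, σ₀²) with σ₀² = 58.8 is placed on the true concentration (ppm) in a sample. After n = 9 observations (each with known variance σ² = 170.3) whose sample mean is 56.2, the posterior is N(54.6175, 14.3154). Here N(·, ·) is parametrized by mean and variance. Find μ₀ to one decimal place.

The posterior mean is a precision-weighted average: μ_n = (τ₀μ₀ + τ_data·x̄)/(τ₀+τ_data), with τ₀=1/σ₀² and τ_data=n/σ².
Here τ₀ = 1/58.8 = 0.017007 and τ_data = 9/170.3 = 0.052848, so τ_n = 0.069855.
Rearranging for μ₀: μ₀ = (μ_n·τ_n − τ_data·x̄)/τ₀ = (54.6175·0.069855 − 0.052848·56.2) / 0.017007 = 0.845248/0.017007 ≈ 49.7.

μ₀ = 49.7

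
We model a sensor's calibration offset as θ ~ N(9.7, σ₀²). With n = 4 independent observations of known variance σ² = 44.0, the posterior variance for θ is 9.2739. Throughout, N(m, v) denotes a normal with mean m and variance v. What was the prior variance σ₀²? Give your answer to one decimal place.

σ₀² = 59.1

Posterior precision equals prior precision plus data precision: 1/σ_n² = 1/σ₀² + n/σ².
So 1/σ₀² = 1/9.2739 − 4/44.0 = 0.107829 − 0.090909 = 0.016920.
Hence σ₀² = 1/0.016920 ≈ 59.1.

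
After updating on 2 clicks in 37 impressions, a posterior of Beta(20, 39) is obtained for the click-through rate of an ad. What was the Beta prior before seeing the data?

Beta is conjugate to the binomial likelihood: posterior = Beta(a+s, b+f).
Subtract the data counts: 20−2=18, 39−35=4.

Beta(18, 4)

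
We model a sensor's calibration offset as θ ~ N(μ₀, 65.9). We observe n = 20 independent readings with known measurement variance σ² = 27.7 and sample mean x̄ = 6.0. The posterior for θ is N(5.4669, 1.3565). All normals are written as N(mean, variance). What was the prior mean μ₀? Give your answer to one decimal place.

The posterior mean is a precision-weighted average: μ_n = (τ₀μ₀ + τ_data·x̄)/(τ₀+τ_data), with τ₀=1/σ₀² and τ_data=n/σ².
Here τ₀ = 1/65.9 = 0.015175 and τ_data = 20/27.7 = 0.722022, so τ_n = 0.737197.
Rearranging for μ₀: μ₀ = (μ_n·τ_n − τ_data·x̄)/τ₀ = (5.4669·0.737197 − 0.722022·6.0) / 0.015175 = -0.301950/0.015175 ≈ -19.9.

μ₀ = -19.9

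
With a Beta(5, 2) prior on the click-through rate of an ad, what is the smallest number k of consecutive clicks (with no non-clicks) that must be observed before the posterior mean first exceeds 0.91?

After k clicks and 0 non-clicks the posterior is Beta(5+k, 2), with mean (5+k)/(5+2+k).
Set (5+k)/(7+k) > 0.91 and solve: k > (0.91·7 − 5)/(1 − 0.91) = 15.222.
The smallest integer exceeding 15.222 is 16, and checking k=16: (21)/(23) = 0.9130 > 0.91.

k = 16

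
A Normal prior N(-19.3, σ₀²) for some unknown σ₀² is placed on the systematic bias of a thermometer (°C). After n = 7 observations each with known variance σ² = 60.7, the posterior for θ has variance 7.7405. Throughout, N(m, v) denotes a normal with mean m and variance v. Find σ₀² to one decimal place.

σ₀² = 72.1

Posterior precision equals prior precision plus data precision: 1/σ_n² = 1/σ₀² + n/σ².
So 1/σ₀² = 1/7.7405 − 7/60.7 = 0.129191 − 0.115321 = 0.013870.
Hence σ₀² = 1/0.013870 ≈ 72.1.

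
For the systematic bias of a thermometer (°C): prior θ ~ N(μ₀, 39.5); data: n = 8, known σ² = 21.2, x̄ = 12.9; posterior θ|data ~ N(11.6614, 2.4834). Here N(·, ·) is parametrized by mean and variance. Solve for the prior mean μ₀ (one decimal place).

The posterior mean is a precision-weighted average: μ_n = (τ₀μ₀ + τ_data·x̄)/(τ₀+τ_data), with τ₀=1/σ₀² and τ_data=n/σ².
Here τ₀ = 1/39.5 = 0.025316 and τ_data = 8/21.2 = 0.377358, so τ_n = 0.402674.
Rearranging for μ₀: μ₀ = (μ_n·τ_n − τ_data·x̄)/τ₀ = (11.6614·0.402674 − 0.377358·12.9) / 0.025316 = -0.172176/0.025316 ≈ -6.8.

μ₀ = -6.8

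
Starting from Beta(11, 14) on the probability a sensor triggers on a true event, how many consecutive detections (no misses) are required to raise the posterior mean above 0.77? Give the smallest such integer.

k = 36

After k detections and 0 misses the posterior is Beta(11+k, 14), with mean (11+k)/(11+14+k).
Set (11+k)/(25+k) > 0.77 and solve: k > (0.77·25 − 11)/(1 − 0.77) = 35.870.
The smallest integer exceeding 35.870 is 36, and checking k=36: (47)/(61) = 0.7705 > 0.77.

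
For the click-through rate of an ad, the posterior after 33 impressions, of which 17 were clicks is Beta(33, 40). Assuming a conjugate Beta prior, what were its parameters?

Beta is conjugate to the binomial likelihood: posterior = Beta(α+s, β+f).
Subtract the data counts: 33−17=16, 40−16=24.

Beta(16, 24)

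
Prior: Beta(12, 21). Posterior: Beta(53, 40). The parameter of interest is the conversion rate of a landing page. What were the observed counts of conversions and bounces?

41 conversions and 19 bounces

A Beta(a, b) prior with s successes and f failures in binomial data gives a Beta(a+s, b+f) posterior.
So s = 53 − 12 = 41 and f = 40 − 21 = 19.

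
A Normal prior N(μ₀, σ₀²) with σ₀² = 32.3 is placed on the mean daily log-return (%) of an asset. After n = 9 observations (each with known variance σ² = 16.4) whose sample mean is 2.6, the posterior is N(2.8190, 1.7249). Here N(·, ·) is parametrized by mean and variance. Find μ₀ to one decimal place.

μ₀ = 6.7

The posterior mean is a precision-weighted average: μ_n = (τ₀μ₀ + τ_data·x̄)/(τ₀+τ_data), with τ₀=1/σ₀² and τ_data=n/σ².
Here τ₀ = 1/32.3 = 0.030960 and τ_data = 9/16.4 = 0.548780, so τ_n = 0.579740.
Rearranging for μ₀: μ₀ = (μ_n·τ_n − τ_data·x̄)/τ₀ = (2.8190·0.579740 − 0.548780·2.6) / 0.030960 = 0.207459/0.030960 ≈ 6.7.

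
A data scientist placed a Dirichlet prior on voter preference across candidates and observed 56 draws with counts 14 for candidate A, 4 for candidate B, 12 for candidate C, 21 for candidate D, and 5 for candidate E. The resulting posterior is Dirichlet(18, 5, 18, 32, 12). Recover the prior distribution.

Dirichlet(4, 1, 6, 11, 7)

For a Dirichlet(α) prior with multinomial counts c, the posterior is Dirichlet(α + c) componentwise.
Subtract each count from the matching posterior parameter: 18−14=4, 5−4=1, 18−12=6, 32−21=11, 12−5=7.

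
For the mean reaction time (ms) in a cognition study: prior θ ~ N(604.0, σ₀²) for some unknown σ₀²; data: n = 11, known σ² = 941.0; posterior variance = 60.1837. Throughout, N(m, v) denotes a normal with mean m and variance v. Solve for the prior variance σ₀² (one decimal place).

For the Normal–Normal model with known σ², precisions add: τ_n = τ₀ + n/σ².
So 1/σ₀² = 1/60.1837 − 11/941.0 = 0.016616 − 0.011690 = 0.004926.
Hence σ₀² = 1/0.004926 ≈ 203.0.

σ₀² = 203.0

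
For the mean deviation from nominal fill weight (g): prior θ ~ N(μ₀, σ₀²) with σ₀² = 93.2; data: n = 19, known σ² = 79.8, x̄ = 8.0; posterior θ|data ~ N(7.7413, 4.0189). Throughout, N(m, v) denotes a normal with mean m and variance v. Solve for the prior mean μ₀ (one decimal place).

The posterior mean is a precision-weighted average: μ_n = (τ₀μ₀ + τ_data·x̄)/(τ₀+τ_data), with τ₀=1/σ₀² and τ_data=n/σ².
Here τ₀ = 1/93.2 = 0.010730 and τ_data = 19/79.8 = 0.238095, so τ_n = 0.248825.
Rearranging for μ₀: μ₀ = (μ_n·τ_n − τ_data·x̄)/τ₀ = (7.7413·0.248825 − 0.238095·8.0) / 0.010730 = 0.021469/0.010730 ≈ 2.0.

μ₀ = 2.0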